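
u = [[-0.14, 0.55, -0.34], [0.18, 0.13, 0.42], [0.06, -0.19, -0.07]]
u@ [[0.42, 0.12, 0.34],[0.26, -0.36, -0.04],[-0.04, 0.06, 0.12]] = [[0.10, -0.24, -0.11],  [0.09, -0.00, 0.11],  [-0.02, 0.07, 0.02]]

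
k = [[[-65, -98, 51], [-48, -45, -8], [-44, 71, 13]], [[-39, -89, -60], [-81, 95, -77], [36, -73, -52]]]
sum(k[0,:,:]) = -173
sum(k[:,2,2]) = -39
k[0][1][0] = -48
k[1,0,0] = -39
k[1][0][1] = -89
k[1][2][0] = 36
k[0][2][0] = -44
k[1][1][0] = -81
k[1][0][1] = -89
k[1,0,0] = -39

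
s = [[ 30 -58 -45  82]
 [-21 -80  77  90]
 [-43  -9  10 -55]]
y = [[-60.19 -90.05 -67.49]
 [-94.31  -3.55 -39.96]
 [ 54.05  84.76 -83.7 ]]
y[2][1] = 84.76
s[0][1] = -58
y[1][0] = -94.31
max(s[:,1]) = -9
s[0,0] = 30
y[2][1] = 84.76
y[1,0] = -94.31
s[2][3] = -55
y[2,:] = [54.05, 84.76, -83.7]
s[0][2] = -45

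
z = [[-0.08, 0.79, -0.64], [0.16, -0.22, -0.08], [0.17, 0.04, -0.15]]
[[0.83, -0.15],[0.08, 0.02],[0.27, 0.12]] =z @ [[0.79, 1.21], [0.51, 0.51], [-0.77, 0.72]]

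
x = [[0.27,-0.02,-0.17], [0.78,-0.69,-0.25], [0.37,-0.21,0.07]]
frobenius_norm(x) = 1.20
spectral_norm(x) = 1.17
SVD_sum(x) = [[0.20, -0.15, -0.05], [0.82, -0.65, -0.22], [0.31, -0.24, -0.08]] + [[0.03, 0.08, -0.15], [-0.00, -0.00, 0.00], [-0.02, -0.05, 0.09]] + [[0.05, 0.05, 0.04], [-0.04, -0.04, -0.03], [0.08, 0.08, 0.06]]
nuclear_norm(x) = 1.54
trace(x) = -0.35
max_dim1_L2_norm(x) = 1.07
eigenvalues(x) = [(-0.7+0j), (0.18+0.16j), (0.18-0.16j)]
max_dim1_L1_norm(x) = 1.72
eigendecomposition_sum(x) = [[0.04+0.00j, (-0.05+0j), (-0.01-0j)], [(0.61+0j), (-0.72+0j), -0.10-0.00j], [0.15+0.00j, -0.17+0.00j, -0.02-0.00j]] + [[(0.12+0.06j), 0.01-0.03j, (-0.08+0.09j)], [(0.08+0.06j), (0.01-0.02j), (-0.08+0.06j)], [(0.11-0.08j), (-0.02-0.02j), (0.05+0.12j)]] + [[0.12-0.06j, (0.01+0.03j), (-0.08-0.09j)], [(0.08-0.06j), 0.01+0.02j, -0.08-0.06j], [0.11+0.08j, (-0.02+0.02j), 0.05-0.12j]]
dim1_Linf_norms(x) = [0.27, 0.78, 0.37]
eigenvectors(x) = [[-0.06+0.00j, (-0.26-0.54j), -0.26+0.54j], [(-0.97+0j), -0.13-0.46j, (-0.13+0.46j)], [(-0.23+0j), -0.64+0.00j, -0.64-0.00j]]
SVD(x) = [[-0.22, -0.85, -0.47], [-0.91, 0.01, 0.40], [-0.34, 0.52, -0.78]] @ diag([1.168395361304428, 0.20689437873303018, 0.16476345386938088]) @ [[-0.77,0.61,0.21], [-0.14,-0.48,0.87], [-0.62,-0.64,-0.45]]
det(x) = -0.04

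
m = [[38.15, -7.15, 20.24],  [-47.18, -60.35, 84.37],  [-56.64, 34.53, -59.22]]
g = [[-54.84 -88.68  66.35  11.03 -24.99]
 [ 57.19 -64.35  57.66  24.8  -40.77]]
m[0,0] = 38.15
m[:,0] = [38.15, -47.18, -56.64]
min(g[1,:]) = -64.35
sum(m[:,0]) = -65.67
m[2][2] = -59.22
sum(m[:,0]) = -65.67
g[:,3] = [11.03, 24.8]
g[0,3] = 11.03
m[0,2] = 20.24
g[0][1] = -88.68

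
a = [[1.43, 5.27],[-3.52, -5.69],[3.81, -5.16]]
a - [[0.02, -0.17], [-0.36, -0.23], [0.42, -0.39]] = [[1.41,  5.44], [-3.16,  -5.46], [3.39,  -4.77]]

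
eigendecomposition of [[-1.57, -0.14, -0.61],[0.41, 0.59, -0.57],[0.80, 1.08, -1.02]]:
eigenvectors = [[(-0.48+0.41j),(-0.48-0.41j),0.29+0.00j],[0.37+0.01j,0.37-0.01j,(-0.76+0j)],[0.69+0.00j,(0.69-0j),-0.58+0.00j]]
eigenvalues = [(-1+0.49j), (-1-0.49j), 0j]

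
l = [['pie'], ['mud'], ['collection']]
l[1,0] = 'mud'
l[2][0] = 'collection'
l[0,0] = 'pie'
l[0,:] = ['pie']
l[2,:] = ['collection']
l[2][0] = 'collection'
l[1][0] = 'mud'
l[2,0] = 'collection'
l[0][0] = 'pie'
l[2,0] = 'collection'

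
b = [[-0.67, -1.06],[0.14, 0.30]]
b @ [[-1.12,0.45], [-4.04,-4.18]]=[[5.03, 4.13], [-1.37, -1.19]]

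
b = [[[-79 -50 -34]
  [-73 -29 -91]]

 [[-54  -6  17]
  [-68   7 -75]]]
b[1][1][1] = 7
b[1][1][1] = 7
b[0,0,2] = -34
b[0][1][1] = -29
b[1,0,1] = -6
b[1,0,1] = -6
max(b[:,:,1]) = 7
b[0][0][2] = -34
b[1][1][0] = -68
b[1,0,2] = 17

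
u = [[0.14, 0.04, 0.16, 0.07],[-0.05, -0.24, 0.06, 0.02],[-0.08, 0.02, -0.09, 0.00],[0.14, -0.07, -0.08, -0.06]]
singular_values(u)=[0.26, 0.25, 0.19, 0.03]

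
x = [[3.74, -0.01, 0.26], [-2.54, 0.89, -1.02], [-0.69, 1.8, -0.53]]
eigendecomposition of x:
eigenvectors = [[0.75+0.00j,0.06+0.02j,0.06-0.02j], [-0.56+0.00j,(-0.33-0.47j),-0.33+0.47j], [(-0.37+0j),-0.82+0.00j,-0.82-0.00j]]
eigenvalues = [(3.62+0j), (0.24+1.03j), (0.24-1.03j)]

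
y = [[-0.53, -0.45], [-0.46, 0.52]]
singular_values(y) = [0.7, 0.69]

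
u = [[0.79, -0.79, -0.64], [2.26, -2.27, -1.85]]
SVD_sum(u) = [[0.79,-0.79,-0.64], [2.26,-2.27,-1.85]] + [[0.00, 0.0, 0.0], [-0.00, -0.00, -0.0]]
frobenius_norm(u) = 3.92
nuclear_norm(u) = 3.92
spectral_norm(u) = 3.92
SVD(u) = [[-0.33,-0.94],[-0.94,0.33]] @ diag([3.9167302862011097, 0.004885197537649037]) @ [[-0.61, 0.61, 0.50],[-0.65, -0.03, -0.76]]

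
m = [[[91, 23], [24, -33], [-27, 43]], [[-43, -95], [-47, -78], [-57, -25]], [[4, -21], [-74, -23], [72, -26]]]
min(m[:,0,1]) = -95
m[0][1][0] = 24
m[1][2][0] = -57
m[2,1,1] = -23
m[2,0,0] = 4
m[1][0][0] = -43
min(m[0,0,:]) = 23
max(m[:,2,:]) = 72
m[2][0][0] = 4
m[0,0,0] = 91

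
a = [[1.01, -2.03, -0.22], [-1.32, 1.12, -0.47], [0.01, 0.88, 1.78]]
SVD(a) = [[-0.77,  0.09,  0.63], [0.51,  -0.49,  0.70], [0.38,  0.86,  0.33]] @ diag([2.9288892930128347, 1.906316719228261, 0.3708963133620697]) @ [[-0.5, 0.84, 0.20],[0.40, 0.01, 0.92],[-0.77, -0.54, 0.34]]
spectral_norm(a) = 2.93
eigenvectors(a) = [[-0.78, -0.70, -0.35],[-0.58, 0.47, 0.04],[0.23, 0.53, 0.93]]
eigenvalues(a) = [-0.45, 2.55, 1.81]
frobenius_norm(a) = 3.51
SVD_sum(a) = [[1.12,-1.91,-0.46], [-0.75,1.27,0.31], [-0.55,0.93,0.22]] + [[0.07, 0.00, 0.16], [-0.37, -0.01, -0.86], [0.65, 0.02, 1.51]] + [[-0.18, -0.13, 0.08], [-0.2, -0.14, 0.09], [-0.10, -0.07, 0.04]]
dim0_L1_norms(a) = [2.34, 4.03, 2.47]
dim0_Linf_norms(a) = [1.32, 2.03, 1.78]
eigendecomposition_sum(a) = [[-0.26, -0.29, -0.09], [-0.19, -0.22, -0.06], [0.08, 0.09, 0.03]] + [[1.74, -2.03, 0.74], [-1.18, 1.37, -0.5], [-1.33, 1.54, -0.56]] + [[-0.48, 0.28, -0.87], [0.05, -0.03, 0.09], [1.26, -0.75, 2.32]]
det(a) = -2.07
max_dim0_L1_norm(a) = 4.03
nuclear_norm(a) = 5.21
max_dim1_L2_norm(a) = 2.28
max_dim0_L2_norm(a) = 2.48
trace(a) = 3.91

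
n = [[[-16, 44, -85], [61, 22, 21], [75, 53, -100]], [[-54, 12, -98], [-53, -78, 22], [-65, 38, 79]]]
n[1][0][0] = -54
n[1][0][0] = -54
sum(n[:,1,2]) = 43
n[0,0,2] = -85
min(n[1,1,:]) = -78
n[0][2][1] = 53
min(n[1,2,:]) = -65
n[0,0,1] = 44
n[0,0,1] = 44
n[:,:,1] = [[44, 22, 53], [12, -78, 38]]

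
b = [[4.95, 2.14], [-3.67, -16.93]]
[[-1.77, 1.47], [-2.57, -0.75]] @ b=[[-14.16, -28.67], [-9.97, 7.2]]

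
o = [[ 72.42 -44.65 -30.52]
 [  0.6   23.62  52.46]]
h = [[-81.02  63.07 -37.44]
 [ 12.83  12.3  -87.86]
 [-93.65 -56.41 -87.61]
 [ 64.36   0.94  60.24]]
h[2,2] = -87.61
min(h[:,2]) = -87.86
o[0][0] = 72.42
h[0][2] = -37.44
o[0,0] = 72.42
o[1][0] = 0.6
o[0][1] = -44.65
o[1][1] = 23.62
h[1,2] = -87.86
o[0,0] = 72.42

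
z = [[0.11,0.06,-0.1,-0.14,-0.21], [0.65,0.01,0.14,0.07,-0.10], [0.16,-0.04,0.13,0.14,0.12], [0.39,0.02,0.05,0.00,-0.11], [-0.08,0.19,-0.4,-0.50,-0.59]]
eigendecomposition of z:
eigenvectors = [[-0.28, 0.09, 0.21, -0.03, -0.18], [0.1, 0.81, -0.60, 0.74, -0.57], [0.24, 0.26, -0.71, -0.30, 0.65], [-0.02, 0.46, -0.05, 0.60, -0.2], [-0.93, -0.24, 0.3, -0.07, -0.43]]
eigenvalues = [-0.54, 0.2, 0.01, -0.01, -0.0]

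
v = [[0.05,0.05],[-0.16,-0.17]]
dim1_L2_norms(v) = [0.07, 0.23]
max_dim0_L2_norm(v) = 0.18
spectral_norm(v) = 0.24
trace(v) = -0.12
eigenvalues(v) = [0.0, -0.12]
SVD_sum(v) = [[0.05, 0.05], [-0.16, -0.17]] + [[0.00, -0.0],  [0.00, -0.0]]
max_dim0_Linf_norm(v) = 0.17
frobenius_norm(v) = 0.24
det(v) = -0.00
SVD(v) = [[-0.29, 0.96],[0.96, 0.29]] @ diag([0.2439176049869667, 0.0020498725380101892]) @ [[-0.69, -0.73], [0.73, -0.69]]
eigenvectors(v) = [[0.74,-0.28], [-0.68,0.96]]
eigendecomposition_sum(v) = [[0.01, 0.0], [-0.01, -0.00]] + [[0.04, 0.05],[-0.15, -0.17]]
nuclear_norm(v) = 0.25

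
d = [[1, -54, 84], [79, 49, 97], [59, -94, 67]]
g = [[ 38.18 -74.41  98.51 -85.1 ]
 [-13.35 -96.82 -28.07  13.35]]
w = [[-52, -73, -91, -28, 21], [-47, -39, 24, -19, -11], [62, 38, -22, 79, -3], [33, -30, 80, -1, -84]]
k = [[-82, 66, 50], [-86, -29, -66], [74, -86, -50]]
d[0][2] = 84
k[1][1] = -29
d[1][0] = 79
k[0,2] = 50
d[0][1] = -54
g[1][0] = -13.35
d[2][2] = 67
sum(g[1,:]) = -124.88999999999999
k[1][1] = -29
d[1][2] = 97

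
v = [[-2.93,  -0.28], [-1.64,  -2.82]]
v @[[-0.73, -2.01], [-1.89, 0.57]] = [[2.67, 5.73], [6.53, 1.69]]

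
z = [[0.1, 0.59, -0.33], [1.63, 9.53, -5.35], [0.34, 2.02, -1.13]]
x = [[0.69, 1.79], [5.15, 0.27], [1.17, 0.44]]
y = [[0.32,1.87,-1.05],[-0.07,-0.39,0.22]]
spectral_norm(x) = 5.36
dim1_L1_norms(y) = [3.24, 0.68]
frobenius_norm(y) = 2.22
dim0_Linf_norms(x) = [5.15, 1.79]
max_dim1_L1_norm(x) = 5.42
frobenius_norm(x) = 5.64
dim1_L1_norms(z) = [1.02, 16.51, 3.49]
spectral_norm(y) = 2.22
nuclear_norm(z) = 11.32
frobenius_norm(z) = 11.32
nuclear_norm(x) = 7.12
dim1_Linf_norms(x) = [1.79, 5.15, 1.17]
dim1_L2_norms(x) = [1.92, 5.16, 1.25]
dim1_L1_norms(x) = [2.48, 5.42, 1.61]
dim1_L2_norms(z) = [0.68, 11.05, 2.34]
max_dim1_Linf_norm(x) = 5.15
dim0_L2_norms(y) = [0.33, 1.91, 1.07]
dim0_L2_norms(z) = [1.67, 9.76, 5.48]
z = x @ y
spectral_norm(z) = 11.32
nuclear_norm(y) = 2.22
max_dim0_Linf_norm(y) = 1.87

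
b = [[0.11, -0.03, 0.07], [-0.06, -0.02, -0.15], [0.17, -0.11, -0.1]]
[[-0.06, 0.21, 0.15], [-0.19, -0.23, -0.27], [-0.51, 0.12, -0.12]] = b @[[-1.67, 0.40, 1.12], [0.32, -1.89, 1.79], [1.86, 1.60, 1.13]]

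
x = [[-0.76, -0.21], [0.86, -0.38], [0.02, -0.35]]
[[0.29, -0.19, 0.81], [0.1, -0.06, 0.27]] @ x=[[-0.37, -0.27], [-0.12, -0.09]]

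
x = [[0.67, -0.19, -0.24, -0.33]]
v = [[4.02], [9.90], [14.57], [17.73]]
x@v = [[-8.54]]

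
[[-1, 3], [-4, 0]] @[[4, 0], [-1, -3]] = [[-7, -9], [-16, 0]]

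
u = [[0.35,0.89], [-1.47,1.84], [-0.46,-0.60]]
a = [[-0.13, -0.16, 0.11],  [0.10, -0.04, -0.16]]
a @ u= [[0.14, -0.48], [0.17, 0.11]]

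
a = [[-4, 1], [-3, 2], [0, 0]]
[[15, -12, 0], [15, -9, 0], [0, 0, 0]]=a @[[-3, 3, 0], [3, 0, 0]]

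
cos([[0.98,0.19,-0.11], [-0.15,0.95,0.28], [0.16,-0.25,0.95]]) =[[0.57, -0.17, 0.08], [0.11, 0.61, -0.24], [-0.14, 0.2, 0.61]]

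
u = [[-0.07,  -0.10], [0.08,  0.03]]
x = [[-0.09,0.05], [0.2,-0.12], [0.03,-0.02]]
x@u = [[0.01,0.01],[-0.02,-0.02],[-0.0,-0.00]]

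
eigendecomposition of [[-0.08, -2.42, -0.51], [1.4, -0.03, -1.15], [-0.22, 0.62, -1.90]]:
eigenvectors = [[-0.77+0.00j, -0.77-0.00j, 0.48+0.00j], [-0.02+0.62j, (-0.02-0.62j), (0.17+0j)], [(0.14+0.05j), (0.14-0.05j), (0.86+0j)]]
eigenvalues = [(-0.06+1.99j), (-0.06-1.99j), (-1.9+0j)]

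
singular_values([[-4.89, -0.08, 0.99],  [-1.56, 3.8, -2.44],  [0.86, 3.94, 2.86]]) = [5.58, 5.13, 3.83]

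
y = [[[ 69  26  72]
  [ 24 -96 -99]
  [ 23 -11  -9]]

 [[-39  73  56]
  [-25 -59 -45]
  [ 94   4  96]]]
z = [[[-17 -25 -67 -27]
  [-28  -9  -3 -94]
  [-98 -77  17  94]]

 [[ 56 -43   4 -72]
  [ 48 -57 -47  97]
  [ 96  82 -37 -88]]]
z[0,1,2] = -3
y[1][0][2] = 56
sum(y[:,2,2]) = 87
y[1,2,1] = 4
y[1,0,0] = -39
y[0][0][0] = 69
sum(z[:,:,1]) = -129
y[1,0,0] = -39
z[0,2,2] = 17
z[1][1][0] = 48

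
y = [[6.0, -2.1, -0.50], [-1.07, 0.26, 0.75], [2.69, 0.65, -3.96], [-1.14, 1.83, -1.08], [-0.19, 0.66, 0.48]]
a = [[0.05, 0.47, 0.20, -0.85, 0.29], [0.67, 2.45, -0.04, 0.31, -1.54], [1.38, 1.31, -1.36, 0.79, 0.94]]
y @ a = [[-1.80, -2.98, 1.96, -6.15, 4.5], [1.16, 1.12, -1.24, 1.58, -0.01], [-4.89, -2.33, 5.9, -5.21, -3.94], [-0.32, 2.53, 1.17, 0.68, -4.16], [1.1, 2.16, -0.72, 0.75, -0.62]]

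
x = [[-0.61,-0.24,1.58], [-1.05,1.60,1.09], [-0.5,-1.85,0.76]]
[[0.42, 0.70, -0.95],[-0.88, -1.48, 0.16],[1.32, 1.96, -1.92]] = x@[[0.03, 0.37, 0.80], [-0.65, -0.98, 0.75], [0.18, 0.44, -0.18]]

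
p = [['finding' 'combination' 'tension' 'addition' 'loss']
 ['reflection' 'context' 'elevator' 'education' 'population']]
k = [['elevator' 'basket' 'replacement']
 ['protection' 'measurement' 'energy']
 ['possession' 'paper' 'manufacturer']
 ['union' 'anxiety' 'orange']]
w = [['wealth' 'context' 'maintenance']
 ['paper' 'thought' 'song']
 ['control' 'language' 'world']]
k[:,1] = ['basket', 'measurement', 'paper', 'anxiety']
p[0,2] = 'tension'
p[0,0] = 'finding'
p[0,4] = 'loss'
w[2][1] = 'language'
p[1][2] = 'elevator'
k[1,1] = 'measurement'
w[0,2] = 'maintenance'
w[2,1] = 'language'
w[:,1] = ['context', 'thought', 'language']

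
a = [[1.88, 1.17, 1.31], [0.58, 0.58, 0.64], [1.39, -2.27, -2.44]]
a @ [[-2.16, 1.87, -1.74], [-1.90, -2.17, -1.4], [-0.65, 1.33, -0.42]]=[[-7.14,2.72,-5.46], [-2.77,0.68,-2.09], [2.9,4.28,1.78]]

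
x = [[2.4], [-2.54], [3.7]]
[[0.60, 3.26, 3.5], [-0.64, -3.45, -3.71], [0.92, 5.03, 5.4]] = x @ [[0.25, 1.36, 1.46]]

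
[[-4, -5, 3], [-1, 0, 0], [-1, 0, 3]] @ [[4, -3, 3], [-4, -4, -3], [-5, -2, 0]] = [[-11, 26, 3], [-4, 3, -3], [-19, -3, -3]]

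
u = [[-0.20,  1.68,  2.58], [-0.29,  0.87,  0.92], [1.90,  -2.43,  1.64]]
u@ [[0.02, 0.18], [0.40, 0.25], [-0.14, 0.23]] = [[0.31,0.98], [0.21,0.38], [-1.16,0.11]]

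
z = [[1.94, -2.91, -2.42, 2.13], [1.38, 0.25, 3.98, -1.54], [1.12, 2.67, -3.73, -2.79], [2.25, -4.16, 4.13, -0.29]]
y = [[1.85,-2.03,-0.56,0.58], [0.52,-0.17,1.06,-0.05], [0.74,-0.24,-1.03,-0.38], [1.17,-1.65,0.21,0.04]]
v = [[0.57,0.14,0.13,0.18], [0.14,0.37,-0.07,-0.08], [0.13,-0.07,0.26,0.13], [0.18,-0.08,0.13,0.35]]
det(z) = 154.21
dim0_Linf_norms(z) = [2.25, 4.16, 4.13, 2.79]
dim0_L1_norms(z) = [6.69, 9.99, 14.26, 6.75]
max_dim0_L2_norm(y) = 2.63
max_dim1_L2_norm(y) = 2.86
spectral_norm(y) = 3.55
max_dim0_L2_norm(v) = 0.63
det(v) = 0.01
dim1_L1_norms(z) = [9.4, 7.15, 10.31, 10.83]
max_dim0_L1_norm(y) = 4.28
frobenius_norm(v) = 0.92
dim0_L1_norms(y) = [4.28, 4.09, 2.86, 1.05]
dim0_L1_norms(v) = [1.02, 0.66, 0.59, 0.74]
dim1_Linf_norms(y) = [2.03, 1.06, 1.03, 1.65]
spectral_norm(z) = 8.19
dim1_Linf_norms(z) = [2.91, 3.98, 3.73, 4.16]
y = v @ z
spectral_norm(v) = 0.74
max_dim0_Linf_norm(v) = 0.57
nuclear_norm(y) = 6.13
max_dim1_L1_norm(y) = 5.02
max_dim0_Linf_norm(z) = 4.16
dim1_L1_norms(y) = [5.02, 1.8, 2.39, 3.07]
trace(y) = 0.69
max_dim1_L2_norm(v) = 0.63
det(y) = 1.37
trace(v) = 1.55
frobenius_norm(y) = 3.95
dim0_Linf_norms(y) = [1.85, 2.03, 1.06, 0.58]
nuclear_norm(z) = 18.35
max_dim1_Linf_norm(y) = 2.03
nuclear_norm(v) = 1.55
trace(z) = -1.83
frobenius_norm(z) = 10.60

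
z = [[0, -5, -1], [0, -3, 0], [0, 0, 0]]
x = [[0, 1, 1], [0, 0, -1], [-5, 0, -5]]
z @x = [[5, 0, 10], [0, 0, 3], [0, 0, 0]]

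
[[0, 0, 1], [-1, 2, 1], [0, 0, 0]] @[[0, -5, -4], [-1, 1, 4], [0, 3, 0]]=[[0, 3, 0], [-2, 10, 12], [0, 0, 0]]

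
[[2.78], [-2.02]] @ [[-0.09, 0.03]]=[[-0.25, 0.08], [0.18, -0.06]]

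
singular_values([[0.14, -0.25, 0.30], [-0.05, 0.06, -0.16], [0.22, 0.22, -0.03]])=[0.46, 0.3, 0.05]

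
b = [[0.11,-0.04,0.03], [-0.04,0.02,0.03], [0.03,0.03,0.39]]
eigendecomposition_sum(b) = [[0.0, 0.00, -0.0], [0.00, 0.0, -0.00], [-0.00, -0.00, 0.0]] + [[0.11, -0.04, -0.01],[-0.04, 0.02, 0.00],[-0.01, 0.0, 0.0]] + [[0.0, 0.0, 0.04], [0.0, 0.0, 0.03], [0.04, 0.03, 0.39]]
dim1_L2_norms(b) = [0.12, 0.05, 0.39]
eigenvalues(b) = [0.0, 0.12, 0.39]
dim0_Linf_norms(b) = [0.11, 0.04, 0.39]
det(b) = 0.00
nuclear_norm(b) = 0.52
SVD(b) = [[-0.09,0.93,-0.37], [-0.07,-0.37,-0.93], [-0.99,-0.06,0.10]] @ diag([0.394959015528452, 0.12412305774237102, 0.0009179267291771011]) @ [[-0.09, -0.07, -0.99], [0.93, -0.37, -0.06], [-0.37, -0.93, 0.10]]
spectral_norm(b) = 0.39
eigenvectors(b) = [[-0.37, -0.93, 0.09], [-0.93, 0.37, 0.07], [0.1, 0.06, 0.99]]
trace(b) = 0.52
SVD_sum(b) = [[0.00, 0.00, 0.04], [0.00, 0.0, 0.03], [0.04, 0.03, 0.39]] + [[0.11, -0.04, -0.01], [-0.04, 0.02, 0.0], [-0.01, 0.00, 0.00]] + [[0.0, 0.00, -0.0], [0.00, 0.0, -0.00], [-0.00, -0.0, 0.0]]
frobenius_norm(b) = 0.41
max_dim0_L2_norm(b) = 0.39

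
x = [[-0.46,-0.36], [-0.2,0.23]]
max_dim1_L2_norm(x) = 0.58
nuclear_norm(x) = 0.89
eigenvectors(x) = [[-0.97,0.42], [-0.25,-0.91]]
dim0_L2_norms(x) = [0.5, 0.43]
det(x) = -0.18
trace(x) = -0.23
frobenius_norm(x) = 0.66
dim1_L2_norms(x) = [0.58, 0.3]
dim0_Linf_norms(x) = [0.46, 0.36]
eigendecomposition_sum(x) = [[-0.49, -0.23],[-0.13, -0.06]] + [[0.03, -0.13], [-0.07, 0.29]]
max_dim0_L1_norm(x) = 0.66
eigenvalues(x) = [-0.55, 0.32]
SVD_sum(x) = [[-0.47,-0.35],[-0.02,-0.01]] + [[0.01, -0.01], [-0.18, 0.24]]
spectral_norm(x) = 0.58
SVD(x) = [[-1.00, -0.04], [-0.04, 1.00]] @ diag([0.5844145885219969, 0.3042360739995589]) @ [[0.8, 0.6], [-0.6, 0.8]]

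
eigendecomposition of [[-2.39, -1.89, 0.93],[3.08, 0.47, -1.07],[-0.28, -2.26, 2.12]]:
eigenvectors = [[(-0.24+0.46j),-0.24-0.46j,0.24+0.00j], [(0.73+0j),0.73-0.00j,(-0.14+0j)], [(0.38+0.23j),(0.38-0.23j),0.96+0.00j]]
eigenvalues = [(-1.09+1.58j), (-1.09-1.58j), (2.39+0j)]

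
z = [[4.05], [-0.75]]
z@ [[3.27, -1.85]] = [[13.24, -7.49],[-2.45, 1.39]]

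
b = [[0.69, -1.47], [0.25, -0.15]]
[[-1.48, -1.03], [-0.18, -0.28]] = b @ [[-0.17, -0.98], [0.93, 0.24]]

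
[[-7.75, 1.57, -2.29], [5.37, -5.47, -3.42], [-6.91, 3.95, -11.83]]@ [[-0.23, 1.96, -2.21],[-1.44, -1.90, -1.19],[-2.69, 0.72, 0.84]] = [[5.68, -19.82, 13.34], [15.84, 18.46, -8.23], [27.72, -29.57, 0.63]]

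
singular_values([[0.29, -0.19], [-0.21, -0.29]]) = [0.36, 0.34]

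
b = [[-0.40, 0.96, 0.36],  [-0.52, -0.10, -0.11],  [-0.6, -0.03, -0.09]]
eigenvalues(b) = [(-0.3+0.84j), (-0.3-0.84j), 0j]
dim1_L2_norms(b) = [1.1, 0.54, 0.61]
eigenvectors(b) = [[(0.73+0j), 0.73-0.00j, (-0.12+0j)], [0.04+0.46j, (0.04-0.46j), (-0.39+0j)], [(0.1+0.5j), 0.10-0.50j, (0.91+0j)]]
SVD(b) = [[-0.96, 0.28, -0.06], [-0.15, -0.66, -0.74], [-0.25, -0.7, 0.67]] @ diag([1.1263155619232015, 0.7772472052966545, 0.0001919066516070183]) @ [[0.54, -0.8, -0.27], [0.83, 0.46, 0.31], [-0.12, -0.39, 0.91]]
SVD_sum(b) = [[-0.58,0.86,0.29],  [-0.09,0.14,0.05],  [-0.15,0.22,0.08]] + [[0.18, 0.1, 0.07],  [-0.43, -0.24, -0.16],  [-0.45, -0.25, -0.17]] + [[0.0, 0.00, -0.0], [0.00, 0.00, -0.0], [-0.0, -0.0, 0.00]]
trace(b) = -0.59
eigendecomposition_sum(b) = [[(-0.2+0.4j), (0.48+0.12j), (0.18+0.1j)], [(-0.26-0.1j), (-0.05+0.31j), -0.05+0.12j], [(-0.3-0.08j), -0.01+0.34j, (-0.05+0.14j)]] + [[-0.20-0.40j, 0.48-0.12j, (0.18-0.1j)],[-0.26+0.10j, (-0.05-0.31j), (-0.05-0.12j)],[(-0.3+0.08j), -0.01-0.34j, -0.05-0.14j]] + [[0.00-0.00j, -0j, -0.00-0.00j], [0.00-0.00j, 0.00-0.00j, (-0-0j)], [-0.00+0.00j, -0.00+0.00j, 0j]]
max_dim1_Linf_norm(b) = 0.96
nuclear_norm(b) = 1.90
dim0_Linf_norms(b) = [0.6, 0.96, 0.36]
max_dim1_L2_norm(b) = 1.1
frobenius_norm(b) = 1.37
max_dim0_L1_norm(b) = 1.52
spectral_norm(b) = 1.13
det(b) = 0.00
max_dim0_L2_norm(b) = 0.97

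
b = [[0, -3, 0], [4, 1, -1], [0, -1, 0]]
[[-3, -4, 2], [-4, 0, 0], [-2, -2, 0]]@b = [[-16, 3, 4], [0, 12, 0], [-8, 4, 2]]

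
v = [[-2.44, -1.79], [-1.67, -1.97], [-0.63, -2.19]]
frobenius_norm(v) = 4.58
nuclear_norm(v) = 5.60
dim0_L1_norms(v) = [4.74, 5.95]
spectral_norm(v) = 4.43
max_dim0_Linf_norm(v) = 2.44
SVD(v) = [[-0.67, 0.58], [-0.58, -0.02], [-0.47, -0.81]] @ diag([4.432925737275532, 1.1703287605626802]) @ [[0.65, 0.76], [-0.76, 0.65]]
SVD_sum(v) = [[-1.92, -2.24], [-1.68, -1.96], [-1.35, -1.57]] + [[-0.52, 0.45], [0.01, -0.01], [0.72, -0.62]]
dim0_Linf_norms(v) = [2.44, 2.19]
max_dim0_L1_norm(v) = 5.95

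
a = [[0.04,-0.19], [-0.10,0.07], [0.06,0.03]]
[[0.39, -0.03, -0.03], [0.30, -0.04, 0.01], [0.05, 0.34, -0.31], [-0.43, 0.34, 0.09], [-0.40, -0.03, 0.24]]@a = [[0.02, -0.08], [0.02, -0.06], [-0.05, 0.01], [-0.05, 0.11], [0.00, 0.08]]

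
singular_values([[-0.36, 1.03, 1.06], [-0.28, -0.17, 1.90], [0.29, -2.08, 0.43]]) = [2.36, 2.25, 0.01]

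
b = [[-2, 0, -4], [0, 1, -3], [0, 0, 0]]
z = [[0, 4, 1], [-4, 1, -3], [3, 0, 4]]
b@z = [[-12, -8, -18], [-13, 1, -15], [0, 0, 0]]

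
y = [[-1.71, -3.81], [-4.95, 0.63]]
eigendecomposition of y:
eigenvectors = [[-0.75, 0.56],[-0.66, -0.83]]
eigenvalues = [-5.04, 3.96]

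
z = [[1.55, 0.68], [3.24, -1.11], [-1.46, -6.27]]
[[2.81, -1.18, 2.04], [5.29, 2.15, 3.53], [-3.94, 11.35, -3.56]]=z @ [[1.71, 0.04, 1.19], [0.23, -1.82, 0.29]]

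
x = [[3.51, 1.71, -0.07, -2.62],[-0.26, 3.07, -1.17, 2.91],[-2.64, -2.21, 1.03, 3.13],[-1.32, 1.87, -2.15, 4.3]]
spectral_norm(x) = 7.75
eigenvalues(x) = [(1.08+0.61j), (1.08-0.61j), (4.1+0j), (5.65+0j)]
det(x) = 35.76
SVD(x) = [[-0.5, -0.46, 0.54, -0.5],  [0.38, -0.58, 0.41, 0.59],  [0.48, 0.52, 0.66, -0.25],  [0.61, -0.43, -0.33, -0.58]] @ diag([7.749030031231977, 5.539958954297221, 1.0858572636469357, 0.7672042509998245]) @ [[-0.51, 0.05, -0.16, 0.85], [-0.41, -0.81, 0.39, -0.13], [0.44, 0.1, 0.80, 0.41], [-0.62, 0.57, 0.43, -0.33]]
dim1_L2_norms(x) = [4.7, 4.4, 4.77, 5.32]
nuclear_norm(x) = 15.14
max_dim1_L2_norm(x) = 5.32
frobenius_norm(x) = 9.62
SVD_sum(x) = [[1.98,-0.19,0.62,-3.3], [-1.49,0.14,-0.46,2.47], [-1.89,0.18,-0.59,3.14], [-2.41,0.23,-0.75,4.00]] + [[1.03, 2.06, -0.99, 0.32], [1.32, 2.62, -1.26, 0.40], [-1.18, -2.36, 1.13, -0.36], [0.97, 1.93, -0.92, 0.3]] + [[0.25, 0.06, 0.47, 0.24], [0.19, 0.05, 0.35, 0.18], [0.31, 0.07, 0.57, 0.29], [-0.15, -0.04, -0.28, -0.14]] + [[0.24, -0.22, -0.17, 0.12],[-0.28, 0.26, 0.20, -0.15],[0.12, -0.11, -0.08, 0.06],[0.28, -0.25, -0.19, 0.14]]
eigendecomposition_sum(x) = [[-0.41+0.62j, -0.46-0.19j, -0.41+0.59j, 0.44+0.19j], [0.52-0.45j, 0.36+0.28j, 0.51-0.43j, -0.35-0.27j], [(0.93-0.22j), (0.26+0.58j), 0.90-0.20j, (-0.25-0.56j)], [(0.08+0.38j), (-0.24+0.1j), (0.07+0.37j), 0.23-0.09j]] + [[(-0.41-0.62j), (-0.46+0.19j), (-0.41-0.59j), (0.44-0.19j)], [0.52+0.45j, (0.36-0.28j), (0.51+0.43j), (-0.35+0.27j)], [(0.93+0.22j), 0.26-0.58j, (0.9+0.2j), -0.25+0.56j], [(0.08-0.38j), -0.24-0.10j, (0.07-0.37j), (0.23+0.09j)]] + [[4.71-0.00j, 4.88-0.00j, -0.46-0.00j, -2.16+0.00j], [(-2.05+0j), (-2.13+0j), (0.2+0j), (0.94-0j)], [-4.89+0.00j, (-5.07+0j), 0.47+0.00j, (2.24-0j)], [-2.27+0.00j, -2.35+0.00j, 0.22+0.00j, (1.04-0j)]] + [[(-0.38-0j), (-2.26-0j), 1.20-0.00j, (-1.34+0j)],[0.76+0.00j, 4.48+0.00j, (-2.39+0j), 2.66-0.00j],[0.40+0.00j, (2.34+0j), (-1.24+0j), (1.39-0j)],[(0.8+0j), 4.71+0.00j, (-2.51+0j), (2.79-0j)]]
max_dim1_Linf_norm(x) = 4.3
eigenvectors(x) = [[(-0.38+0.35j), (-0.38-0.35j), (0.63+0j), (0.31+0j)], [(0.42-0.22j), 0.42+0.22j, (-0.28+0j), -0.62+0.00j], [(0.66+0j), (0.66-0j), -0.66+0.00j, (-0.32+0j)], [-0.01+0.27j, (-0.01-0.27j), (-0.31+0j), -0.65+0.00j]]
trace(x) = 11.91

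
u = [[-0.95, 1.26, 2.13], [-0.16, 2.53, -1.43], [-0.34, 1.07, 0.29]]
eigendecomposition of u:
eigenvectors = [[-0.94, 0.88, -0.66], [-0.22, 0.30, -0.65], [-0.28, 0.36, -0.38]]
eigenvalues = [-0.02, 0.36, 1.53]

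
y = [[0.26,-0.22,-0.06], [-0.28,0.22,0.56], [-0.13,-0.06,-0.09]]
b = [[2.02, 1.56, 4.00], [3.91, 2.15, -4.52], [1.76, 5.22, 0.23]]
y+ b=[[2.28,  1.34,  3.94], [3.63,  2.37,  -3.96], [1.63,  5.16,  0.14]]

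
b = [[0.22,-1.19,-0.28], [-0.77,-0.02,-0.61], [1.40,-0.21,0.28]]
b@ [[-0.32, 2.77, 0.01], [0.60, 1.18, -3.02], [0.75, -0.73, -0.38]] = [[-0.99, -0.59, 3.7], [-0.22, -1.71, 0.28], [-0.36, 3.43, 0.54]]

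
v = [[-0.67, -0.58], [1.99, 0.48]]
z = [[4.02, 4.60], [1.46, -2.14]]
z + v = [[3.35,4.02], [3.45,-1.66]]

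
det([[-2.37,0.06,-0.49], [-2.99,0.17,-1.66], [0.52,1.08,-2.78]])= -2.054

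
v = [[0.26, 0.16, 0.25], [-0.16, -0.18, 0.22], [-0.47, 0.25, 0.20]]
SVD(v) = [[-0.18, -0.98, -0.08], [0.29, 0.02, -0.96], [0.94, -0.19, 0.28]] @ diag([0.5938678772998413, 0.38699414026195805, 0.2881952111231005]) @ [[-0.90, 0.26, 0.35], [-0.44, -0.54, -0.72], [-0.0, 0.8, -0.60]]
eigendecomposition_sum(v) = [[(0.13+0.2j), 0.07-0.05j, (0.13-0.1j)], [(-0.09+0.08j), (0.03+0.03j), 0.06+0.05j], [-0.23+0.17j, (0.06+0.09j), 0.13+0.15j]] + [[0.13-0.20j, 0.07+0.05j, 0.13+0.10j],[(-0.09-0.08j), (0.03-0.03j), 0.06-0.05j],[(-0.23-0.17j), 0.06-0.09j, 0.13-0.15j]] + [[-0.00+0.00j, 0.01-0.00j, (-0-0j)], [(0.01-0j), (-0.24+0j), (0.1+0j)], [-0.01+0.00j, 0.13-0.00j, -0.05-0.00j]]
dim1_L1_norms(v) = [0.67, 0.56, 0.92]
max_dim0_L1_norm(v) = 0.89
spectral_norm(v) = 0.59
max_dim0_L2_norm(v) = 0.56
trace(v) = 0.28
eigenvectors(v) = [[(-0.03+0.61j), (-0.03-0.61j), 0.04+0.00j], [(-0.3+0.04j), -0.30-0.04j, -0.88+0.00j], [(-0.73+0j), (-0.73-0j), (0.48+0j)]]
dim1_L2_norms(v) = [0.39, 0.33, 0.57]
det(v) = -0.07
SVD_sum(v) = [[0.09, -0.03, -0.04], [-0.16, 0.05, 0.06], [-0.50, 0.14, 0.2]] + [[0.17, 0.20, 0.27],[-0.00, -0.0, -0.01],[0.03, 0.04, 0.05]] + [[0.0, -0.02, 0.01], [0.0, -0.22, 0.16], [-0.0, 0.07, -0.05]]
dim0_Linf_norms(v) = [0.47, 0.25, 0.25]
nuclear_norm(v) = 1.27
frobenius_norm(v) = 0.77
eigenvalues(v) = [(0.29+0.38j), (0.29-0.38j), (-0.29+0j)]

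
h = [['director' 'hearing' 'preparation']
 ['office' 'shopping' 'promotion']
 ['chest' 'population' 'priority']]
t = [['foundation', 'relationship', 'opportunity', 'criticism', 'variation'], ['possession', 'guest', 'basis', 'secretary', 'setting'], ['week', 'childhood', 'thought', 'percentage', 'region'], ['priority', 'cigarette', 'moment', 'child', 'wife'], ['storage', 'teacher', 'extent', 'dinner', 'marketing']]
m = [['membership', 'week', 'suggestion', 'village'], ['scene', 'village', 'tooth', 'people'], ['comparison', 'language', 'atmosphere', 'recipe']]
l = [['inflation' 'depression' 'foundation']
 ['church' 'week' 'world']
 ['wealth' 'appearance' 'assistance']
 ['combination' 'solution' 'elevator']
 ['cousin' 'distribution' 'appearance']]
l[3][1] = 'solution'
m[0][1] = 'week'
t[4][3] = 'dinner'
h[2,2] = 'priority'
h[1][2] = 'promotion'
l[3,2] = 'elevator'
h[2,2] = 'priority'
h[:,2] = ['preparation', 'promotion', 'priority']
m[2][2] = 'atmosphere'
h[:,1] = ['hearing', 'shopping', 'population']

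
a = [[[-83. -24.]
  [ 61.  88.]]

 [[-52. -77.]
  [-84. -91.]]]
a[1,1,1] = -91.0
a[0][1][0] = 61.0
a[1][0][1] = -77.0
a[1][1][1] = -91.0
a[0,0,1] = -24.0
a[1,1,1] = -91.0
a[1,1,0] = -84.0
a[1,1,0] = -84.0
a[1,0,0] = -52.0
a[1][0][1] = -77.0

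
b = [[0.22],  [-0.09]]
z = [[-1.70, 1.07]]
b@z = [[-0.37, 0.24], [0.15, -0.10]]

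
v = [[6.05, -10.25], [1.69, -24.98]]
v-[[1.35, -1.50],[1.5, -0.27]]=[[4.7, -8.75], [0.19, -24.71]]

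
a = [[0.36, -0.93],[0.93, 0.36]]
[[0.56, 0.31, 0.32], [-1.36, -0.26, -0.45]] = a @ [[-1.07, -0.13, -0.31], [-1.02, -0.38, -0.46]]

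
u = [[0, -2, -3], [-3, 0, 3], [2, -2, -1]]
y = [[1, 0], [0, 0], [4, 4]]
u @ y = [[-12, -12], [9, 12], [-2, -4]]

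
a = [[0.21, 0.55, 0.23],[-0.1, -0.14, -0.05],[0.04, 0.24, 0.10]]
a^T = [[0.21,-0.10,0.04],[0.55,-0.14,0.24],[0.23,-0.05,0.1]]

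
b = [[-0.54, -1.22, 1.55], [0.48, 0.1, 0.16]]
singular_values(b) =[2.05, 0.51]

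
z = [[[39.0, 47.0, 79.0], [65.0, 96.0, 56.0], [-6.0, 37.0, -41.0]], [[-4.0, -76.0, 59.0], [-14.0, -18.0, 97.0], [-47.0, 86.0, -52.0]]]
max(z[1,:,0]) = -4.0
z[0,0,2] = 79.0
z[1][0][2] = 59.0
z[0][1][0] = 65.0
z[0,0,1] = 47.0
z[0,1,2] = 56.0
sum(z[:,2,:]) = -23.0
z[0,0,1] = 47.0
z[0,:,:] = [[39.0, 47.0, 79.0], [65.0, 96.0, 56.0], [-6.0, 37.0, -41.0]]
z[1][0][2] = 59.0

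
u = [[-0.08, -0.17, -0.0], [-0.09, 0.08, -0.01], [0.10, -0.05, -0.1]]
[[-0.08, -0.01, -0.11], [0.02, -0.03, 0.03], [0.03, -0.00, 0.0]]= u@[[0.16, 0.25, 0.16], [0.41, -0.03, 0.59], [-0.32, 0.29, -0.16]]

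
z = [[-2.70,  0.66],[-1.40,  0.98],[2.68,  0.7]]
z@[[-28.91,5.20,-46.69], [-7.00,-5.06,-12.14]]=[[73.44,-17.38,118.05], [33.61,-12.24,53.47], [-82.38,10.39,-133.63]]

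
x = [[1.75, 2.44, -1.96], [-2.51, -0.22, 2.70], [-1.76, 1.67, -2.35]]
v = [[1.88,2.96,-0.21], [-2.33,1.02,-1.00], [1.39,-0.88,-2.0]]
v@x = [[-3.77, 3.59, 4.80], [-4.88, -7.58, 9.67], [8.16, 0.25, -0.4]]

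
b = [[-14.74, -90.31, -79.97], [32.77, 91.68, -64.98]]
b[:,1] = [-90.31, 91.68]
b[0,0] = -14.74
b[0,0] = -14.74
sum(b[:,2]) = -144.95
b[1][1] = 91.68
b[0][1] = -90.31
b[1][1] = 91.68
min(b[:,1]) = -90.31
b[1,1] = 91.68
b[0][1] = -90.31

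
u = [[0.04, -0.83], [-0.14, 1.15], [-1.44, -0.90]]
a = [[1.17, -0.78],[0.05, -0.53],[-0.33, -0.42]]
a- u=[[1.13, 0.05],[0.19, -1.68],[1.11, 0.48]]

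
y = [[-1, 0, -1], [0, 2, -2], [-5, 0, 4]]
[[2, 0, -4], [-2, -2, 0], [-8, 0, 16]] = y @ [[0, 0, 0], [-3, -1, 4], [-2, 0, 4]]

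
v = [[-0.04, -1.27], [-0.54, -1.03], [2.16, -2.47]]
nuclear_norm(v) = 4.79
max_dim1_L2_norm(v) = 3.28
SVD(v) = [[0.3, -0.56], [0.16, -0.77], [0.94, 0.31]] @ diag([3.459102748303269, 1.3297022887401428]) @ [[0.56,-0.83], [0.83,0.56]]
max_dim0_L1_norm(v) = 4.77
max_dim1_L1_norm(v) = 4.63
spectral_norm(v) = 3.46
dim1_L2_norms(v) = [1.27, 1.16, 3.28]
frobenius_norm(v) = 3.71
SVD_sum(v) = [[0.58, -0.85], [0.31, -0.46], [1.82, -2.70]] + [[-0.62, -0.42],  [-0.85, -0.57],  [0.34, 0.23]]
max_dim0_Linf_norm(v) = 2.47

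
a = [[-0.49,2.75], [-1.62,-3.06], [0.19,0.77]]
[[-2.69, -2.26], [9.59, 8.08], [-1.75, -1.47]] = a @ [[-3.05, -2.57], [-1.52, -1.28]]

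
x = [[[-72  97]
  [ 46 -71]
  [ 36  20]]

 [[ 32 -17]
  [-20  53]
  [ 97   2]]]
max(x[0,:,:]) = 97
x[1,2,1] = 2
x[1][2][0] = 97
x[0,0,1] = 97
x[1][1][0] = -20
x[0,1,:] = [46, -71]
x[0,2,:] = [36, 20]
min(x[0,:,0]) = -72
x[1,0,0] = 32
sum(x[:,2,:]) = 155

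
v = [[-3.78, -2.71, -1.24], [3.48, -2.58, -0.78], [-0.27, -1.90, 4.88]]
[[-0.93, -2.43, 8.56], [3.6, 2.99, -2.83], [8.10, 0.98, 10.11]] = v@[[0.56, 0.74, -1.63],  [-1.03, -0.21, -1.52],  [1.29, 0.16, 1.39]]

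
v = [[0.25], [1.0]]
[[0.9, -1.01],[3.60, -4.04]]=v@[[3.60, -4.04]]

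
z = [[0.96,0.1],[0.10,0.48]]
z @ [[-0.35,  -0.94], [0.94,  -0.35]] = [[-0.24, -0.94], [0.42, -0.26]]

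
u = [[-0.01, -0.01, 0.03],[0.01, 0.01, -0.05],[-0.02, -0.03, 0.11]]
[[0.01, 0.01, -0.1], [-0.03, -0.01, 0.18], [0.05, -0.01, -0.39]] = u@[[0.27, -2.83, -0.44], [1.24, 2.35, -0.39], [0.88, 0.08, -3.76]]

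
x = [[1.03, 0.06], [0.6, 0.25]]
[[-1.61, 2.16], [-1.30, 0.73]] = x@[[-1.47, 2.24], [-1.67, -2.46]]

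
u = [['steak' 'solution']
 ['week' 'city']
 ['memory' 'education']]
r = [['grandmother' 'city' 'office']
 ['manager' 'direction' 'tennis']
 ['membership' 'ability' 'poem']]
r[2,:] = ['membership', 'ability', 'poem']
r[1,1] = 'direction'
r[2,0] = 'membership'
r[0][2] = 'office'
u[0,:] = ['steak', 'solution']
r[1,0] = 'manager'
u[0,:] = ['steak', 'solution']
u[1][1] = 'city'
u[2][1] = 'education'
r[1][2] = 'tennis'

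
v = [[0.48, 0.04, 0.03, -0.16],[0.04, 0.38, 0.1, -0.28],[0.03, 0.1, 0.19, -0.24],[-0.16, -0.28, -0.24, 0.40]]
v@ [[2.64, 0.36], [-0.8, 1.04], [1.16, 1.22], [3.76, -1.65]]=[[0.67, 0.52], [-1.14, 0.99], [-0.68, 0.74], [1.03, -1.30]]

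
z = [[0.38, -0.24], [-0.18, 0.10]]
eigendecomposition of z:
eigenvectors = [[0.91, 0.52], [-0.42, 0.85]]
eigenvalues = [0.49, -0.01]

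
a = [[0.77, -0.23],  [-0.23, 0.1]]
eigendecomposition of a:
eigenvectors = [[0.96, 0.3], [-0.30, 0.96]]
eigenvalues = [0.84, 0.03]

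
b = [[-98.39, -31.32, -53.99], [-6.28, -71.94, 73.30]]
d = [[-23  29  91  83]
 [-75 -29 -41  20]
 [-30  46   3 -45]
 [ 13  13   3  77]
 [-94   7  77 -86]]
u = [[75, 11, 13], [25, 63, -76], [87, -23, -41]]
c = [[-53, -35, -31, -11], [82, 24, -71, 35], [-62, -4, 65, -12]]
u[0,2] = 13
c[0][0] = -53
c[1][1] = 24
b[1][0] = -6.28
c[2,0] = -62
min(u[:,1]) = -23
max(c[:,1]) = 24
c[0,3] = -11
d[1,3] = 20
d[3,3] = 77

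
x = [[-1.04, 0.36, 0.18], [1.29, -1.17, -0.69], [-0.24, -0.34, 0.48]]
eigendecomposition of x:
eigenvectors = [[0.42, -0.59, 0.03], [-0.90, -0.71, -0.35], [-0.09, -0.39, 0.94]]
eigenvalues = [-1.84, -0.49, 0.6]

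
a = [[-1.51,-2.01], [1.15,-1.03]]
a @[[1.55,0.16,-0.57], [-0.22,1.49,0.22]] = [[-1.9,-3.24,0.42], [2.01,-1.35,-0.88]]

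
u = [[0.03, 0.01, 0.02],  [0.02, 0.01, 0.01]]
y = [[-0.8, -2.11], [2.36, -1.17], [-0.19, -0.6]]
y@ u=[[-0.07, -0.03, -0.04],[0.05, 0.01, 0.04],[-0.02, -0.01, -0.01]]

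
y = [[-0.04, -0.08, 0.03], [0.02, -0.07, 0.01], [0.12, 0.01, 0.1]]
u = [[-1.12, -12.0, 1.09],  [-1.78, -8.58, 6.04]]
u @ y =[[-0.06, 0.94, -0.04], [0.62, 0.8, 0.46]]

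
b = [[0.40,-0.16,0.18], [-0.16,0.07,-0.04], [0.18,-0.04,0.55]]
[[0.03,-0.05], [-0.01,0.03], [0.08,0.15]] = b @[[-0.16, -0.43], [-0.42, -0.36], [0.16, 0.38]]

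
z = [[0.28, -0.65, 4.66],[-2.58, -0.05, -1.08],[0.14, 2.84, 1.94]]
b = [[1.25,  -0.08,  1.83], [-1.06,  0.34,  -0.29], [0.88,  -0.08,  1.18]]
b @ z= [[0.81, 4.39, 9.46], [-1.21, -0.15, -5.87], [0.62, 2.78, 6.48]]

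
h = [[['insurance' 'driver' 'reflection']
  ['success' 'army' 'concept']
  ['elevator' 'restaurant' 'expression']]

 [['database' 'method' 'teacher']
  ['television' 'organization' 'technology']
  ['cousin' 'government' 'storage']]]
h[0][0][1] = 'driver'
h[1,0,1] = 'method'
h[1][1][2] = 'technology'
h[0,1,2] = 'concept'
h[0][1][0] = 'success'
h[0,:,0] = ['insurance', 'success', 'elevator']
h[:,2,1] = ['restaurant', 'government']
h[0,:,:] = [['insurance', 'driver', 'reflection'], ['success', 'army', 'concept'], ['elevator', 'restaurant', 'expression']]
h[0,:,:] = [['insurance', 'driver', 'reflection'], ['success', 'army', 'concept'], ['elevator', 'restaurant', 'expression']]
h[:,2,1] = ['restaurant', 'government']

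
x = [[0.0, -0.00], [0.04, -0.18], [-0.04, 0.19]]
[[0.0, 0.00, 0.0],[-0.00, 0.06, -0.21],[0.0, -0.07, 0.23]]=x @ [[0.18, -0.49, 2.01],[0.06, -0.45, 1.61]]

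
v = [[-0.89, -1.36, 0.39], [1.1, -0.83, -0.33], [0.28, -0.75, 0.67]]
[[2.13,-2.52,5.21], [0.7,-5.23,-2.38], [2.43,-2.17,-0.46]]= v @ [[0.37, -1.79, -3.73],[-1.2, 3.4, -1.68],[2.13, 1.32, -1.01]]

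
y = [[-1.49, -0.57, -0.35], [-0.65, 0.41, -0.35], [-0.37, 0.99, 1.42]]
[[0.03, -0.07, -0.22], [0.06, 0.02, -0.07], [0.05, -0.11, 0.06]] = y@[[-0.04, 0.05, 0.12], [0.06, 0.04, 0.05], [-0.02, -0.09, 0.04]]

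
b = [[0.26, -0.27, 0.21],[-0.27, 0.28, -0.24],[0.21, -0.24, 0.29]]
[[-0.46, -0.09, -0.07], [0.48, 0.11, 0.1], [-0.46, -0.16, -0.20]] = b@[[0.33, 0.19, 0.27],[1.66, -0.02, -0.51],[-0.45, -0.71, -1.31]]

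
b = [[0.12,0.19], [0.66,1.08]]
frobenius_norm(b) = 1.29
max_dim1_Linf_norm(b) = 1.08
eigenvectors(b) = [[-0.85, -0.17],[0.52, -0.98]]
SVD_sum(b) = [[0.12, 0.19], [0.66, 1.08]] + [[0.0, -0.00], [-0.00, 0.0]]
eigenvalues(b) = [0.0, 1.2]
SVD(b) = [[-0.17, -0.98],[-0.98, 0.17]] @ diag([1.2854918611939146, 0.0032672318874886037]) @ [[-0.52,-0.85], [-0.85,0.52]]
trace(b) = 1.20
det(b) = 0.00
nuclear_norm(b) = 1.29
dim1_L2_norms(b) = [0.22, 1.27]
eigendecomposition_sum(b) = [[0.00,-0.00], [-0.00,0.00]] + [[0.12, 0.19], [0.66, 1.08]]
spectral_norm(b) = 1.29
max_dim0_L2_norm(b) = 1.1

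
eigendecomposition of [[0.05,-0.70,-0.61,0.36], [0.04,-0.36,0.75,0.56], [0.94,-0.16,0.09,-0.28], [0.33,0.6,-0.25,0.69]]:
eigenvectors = [[(0.42+0j), (0.13+0.61j), 0.13-0.61j, 0.20+0.00j],[(0.74+0j), 0.23-0.36j, (0.23+0.36j), (0.31+0j)],[(-0.36+0j), (0.65+0j), (0.65-0j), -0.13+0.00j],[-0.40+0.00j, (-0.02-0.01j), -0.02+0.01j, (0.92+0j)]]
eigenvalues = [(-1+0j), (0.23+0.97j), (0.23-0.97j), (1+0j)]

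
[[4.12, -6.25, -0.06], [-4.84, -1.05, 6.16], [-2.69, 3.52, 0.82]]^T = [[4.12, -4.84, -2.69], [-6.25, -1.05, 3.52], [-0.06, 6.16, 0.82]]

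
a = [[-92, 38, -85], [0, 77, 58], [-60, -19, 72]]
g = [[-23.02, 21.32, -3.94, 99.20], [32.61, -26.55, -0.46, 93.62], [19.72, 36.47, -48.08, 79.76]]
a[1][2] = 58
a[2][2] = 72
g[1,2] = -0.46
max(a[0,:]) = 38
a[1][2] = 58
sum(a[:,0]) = -152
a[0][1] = 38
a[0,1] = 38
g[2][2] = -48.08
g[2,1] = 36.47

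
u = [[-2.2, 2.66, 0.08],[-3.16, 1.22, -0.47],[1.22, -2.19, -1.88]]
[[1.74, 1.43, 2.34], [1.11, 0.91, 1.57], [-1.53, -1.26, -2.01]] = u @ [[-0.17, -0.14, -0.26], [0.51, 0.42, 0.66], [0.11, 0.09, 0.13]]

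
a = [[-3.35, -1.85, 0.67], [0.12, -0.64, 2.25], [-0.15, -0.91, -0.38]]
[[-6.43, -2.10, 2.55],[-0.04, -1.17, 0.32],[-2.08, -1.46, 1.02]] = a @ [[0.95, -0.3, -0.22], [1.93, 1.67, -1.03], [0.48, -0.03, -0.14]]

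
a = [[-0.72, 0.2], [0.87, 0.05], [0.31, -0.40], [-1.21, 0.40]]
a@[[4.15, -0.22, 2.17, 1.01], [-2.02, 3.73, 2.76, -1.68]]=[[-3.39, 0.9, -1.01, -1.06],[3.51, -0.0, 2.03, 0.79],[2.09, -1.56, -0.43, 0.99],[-5.83, 1.76, -1.52, -1.89]]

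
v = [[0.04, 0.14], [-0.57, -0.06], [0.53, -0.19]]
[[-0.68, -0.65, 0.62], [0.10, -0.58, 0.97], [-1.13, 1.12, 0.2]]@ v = [[0.67, -0.17],  [0.85, -0.14],  [-0.58, -0.26]]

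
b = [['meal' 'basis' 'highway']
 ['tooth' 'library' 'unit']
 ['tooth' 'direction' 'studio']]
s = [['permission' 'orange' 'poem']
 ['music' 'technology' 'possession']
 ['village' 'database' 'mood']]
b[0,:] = ['meal', 'basis', 'highway']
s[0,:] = ['permission', 'orange', 'poem']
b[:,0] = ['meal', 'tooth', 'tooth']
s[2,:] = ['village', 'database', 'mood']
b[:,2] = ['highway', 'unit', 'studio']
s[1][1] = 'technology'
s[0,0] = 'permission'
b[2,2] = 'studio'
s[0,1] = 'orange'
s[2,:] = ['village', 'database', 'mood']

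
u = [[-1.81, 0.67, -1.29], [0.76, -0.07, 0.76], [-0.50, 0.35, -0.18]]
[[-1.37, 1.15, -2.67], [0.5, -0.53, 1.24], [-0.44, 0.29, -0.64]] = u@ [[0.76, -0.69, 0.89], [-0.22, -0.18, -0.17], [-0.12, -0.02, 0.73]]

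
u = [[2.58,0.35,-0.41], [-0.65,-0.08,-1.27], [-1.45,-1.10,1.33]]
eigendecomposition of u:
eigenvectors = [[0.04, -0.71, 0.44],[-0.89, -0.13, -0.67],[-0.45, 0.69, 0.6]]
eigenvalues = [-0.7, 3.04, 1.49]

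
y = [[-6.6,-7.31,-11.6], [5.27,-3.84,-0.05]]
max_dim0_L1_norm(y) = 11.87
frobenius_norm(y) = 16.56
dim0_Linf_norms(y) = [6.6, 7.31, 11.6]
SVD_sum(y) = [[-6.76,  -7.18,  -11.59], [0.22,  0.23,  0.38]] + [[0.16, -0.13, -0.01], [5.05, -4.07, -0.43]]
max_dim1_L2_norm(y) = 15.22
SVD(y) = [[-1.00, 0.03], [0.03, 1.0]] @ diag([15.223494264805032, 6.5055608804658975]) @ [[0.44, 0.47, 0.76], [0.78, -0.63, -0.07]]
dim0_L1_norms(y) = [11.87, 11.15, 11.65]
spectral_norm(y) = 15.22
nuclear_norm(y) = 21.73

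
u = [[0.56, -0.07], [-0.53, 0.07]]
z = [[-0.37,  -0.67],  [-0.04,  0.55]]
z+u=[[0.19, -0.74], [-0.57, 0.62]]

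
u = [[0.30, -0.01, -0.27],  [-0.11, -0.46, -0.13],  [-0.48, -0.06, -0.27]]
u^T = [[0.3,-0.11,-0.48], [-0.01,-0.46,-0.06], [-0.27,-0.13,-0.27]]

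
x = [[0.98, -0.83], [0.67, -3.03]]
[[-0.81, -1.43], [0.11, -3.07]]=x @ [[-1.06, -0.74], [-0.27, 0.85]]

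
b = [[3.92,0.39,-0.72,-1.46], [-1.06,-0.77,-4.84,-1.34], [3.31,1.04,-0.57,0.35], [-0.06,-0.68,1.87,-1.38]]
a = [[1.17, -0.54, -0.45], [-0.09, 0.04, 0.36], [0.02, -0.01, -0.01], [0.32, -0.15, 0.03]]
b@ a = [[4.07,-1.87,-1.66], [-1.70,0.79,0.21], [3.88,-1.79,-1.1], [-0.41,0.19,-0.28]]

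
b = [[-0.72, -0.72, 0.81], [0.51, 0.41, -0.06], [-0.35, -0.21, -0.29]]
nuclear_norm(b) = 2.01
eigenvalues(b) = [(-0.3+0.59j), (-0.3-0.59j), (0.01+0j)]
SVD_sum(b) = [[-0.82,-0.76,0.64], [0.38,0.35,-0.3], [-0.13,-0.12,0.1]] + [[0.1, 0.04, 0.17], [0.13, 0.06, 0.24], [-0.22, -0.09, -0.39]] + [[-0.00,0.00,0.0], [-0.0,0.0,0.00], [-0.00,0.0,0.0]]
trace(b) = -0.60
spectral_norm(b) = 1.43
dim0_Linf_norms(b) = [0.72, 0.72, 0.81]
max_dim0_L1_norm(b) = 1.58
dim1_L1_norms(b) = [2.25, 0.98, 0.85]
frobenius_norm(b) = 1.54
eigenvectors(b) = [[(-0.82+0j), -0.82-0.00j, (-0.6+0j)], [(0.36+0.26j), (0.36-0.26j), (0.78+0j)], [(-0.1-0.36j), (-0.1+0.36j), (0.16+0j)]]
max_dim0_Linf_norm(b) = 0.81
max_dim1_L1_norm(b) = 2.25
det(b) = 0.00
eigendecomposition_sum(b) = [[(-0.36+0.3j), (-0.36+0.14j), (0.41+0.45j)], [(0.25-0.01j), (0.2+0.05j), (-0.03-0.33j)], [(-0.18-0.12j), (-0.11-0.14j), -0.15+0.23j]] + [[-0.36-0.30j, (-0.36-0.14j), (0.41-0.45j)], [0.25+0.01j, (0.2-0.05j), (-0.03+0.33j)], [-0.18+0.12j, (-0.11+0.14j), -0.15-0.23j]] + [[(-0+0j), -0.01+0.00j, -0.00+0.00j], [0.00-0.00j, (0.01-0j), 0.00-0.00j], [-0j, 0.00-0.00j, -0j]]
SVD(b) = [[-0.9, -0.35, 0.27],[0.42, -0.48, 0.77],[-0.14, 0.80, 0.58]] @ diag([1.4314519104053276, 0.5712579609884512, 0.0031257325951393293]) @ [[0.63, 0.59, -0.5], [-0.48, -0.20, -0.85], [-0.60, 0.78, 0.16]]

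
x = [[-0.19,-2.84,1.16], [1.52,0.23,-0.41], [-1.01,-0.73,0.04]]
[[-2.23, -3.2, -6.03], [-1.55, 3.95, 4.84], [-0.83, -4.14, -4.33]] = x @[[-0.53, 2.89, 2.89], [2.03, 1.78, 1.93], [2.96, 2.07, 0.0]]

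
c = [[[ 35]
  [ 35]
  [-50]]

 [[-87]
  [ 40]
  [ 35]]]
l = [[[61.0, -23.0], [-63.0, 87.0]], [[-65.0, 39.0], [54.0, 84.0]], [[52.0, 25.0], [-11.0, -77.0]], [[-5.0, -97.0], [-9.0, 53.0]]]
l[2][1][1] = -77.0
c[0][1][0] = 35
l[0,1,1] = 87.0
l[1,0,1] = 39.0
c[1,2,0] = 35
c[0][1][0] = 35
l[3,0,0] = -5.0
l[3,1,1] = 53.0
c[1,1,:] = [40]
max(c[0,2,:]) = -50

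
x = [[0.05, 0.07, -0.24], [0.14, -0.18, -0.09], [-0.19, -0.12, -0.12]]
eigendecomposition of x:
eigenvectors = [[-0.77+0.00j, (-0.6-0.12j), -0.60+0.12j], [(-0.36+0j), 0.21+0.32j, (0.21-0.32j)], [(0.52+0j), (-0.69+0j), (-0.69-0j)]]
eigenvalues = [(0.25+0j), (-0.25+0.02j), (-0.25-0.02j)]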